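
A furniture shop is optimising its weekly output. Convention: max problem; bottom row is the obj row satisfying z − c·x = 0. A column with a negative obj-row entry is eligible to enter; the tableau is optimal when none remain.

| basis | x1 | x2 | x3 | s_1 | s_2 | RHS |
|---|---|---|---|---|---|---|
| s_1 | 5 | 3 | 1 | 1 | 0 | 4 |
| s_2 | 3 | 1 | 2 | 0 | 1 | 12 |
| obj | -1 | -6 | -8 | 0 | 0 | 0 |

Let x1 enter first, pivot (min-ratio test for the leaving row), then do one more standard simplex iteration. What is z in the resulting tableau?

Ratio test on column x1 — row 1: 4/5 = 4/5; row 2: 12/3 = 4. Minimum is 4/5 at row 1 (s_1 leaves); pivot element 5.
Pivot on row 1; the obj-row RHS becomes 0 − (-1)·(4/5) = 4/5.
Next entering variable (most negative obj-row entry -39/5): x3.
Ratio test on column x3 — row 1: (4/5)/(1/5) = 4; row 2: (48/5)/(7/5) = 48/7. Minimum is 4 at row 1 (x1 leaves); pivot element 1/5.
After the second pivot the obj-row RHS is 4/5 − (-39/5)·4 = 32.

32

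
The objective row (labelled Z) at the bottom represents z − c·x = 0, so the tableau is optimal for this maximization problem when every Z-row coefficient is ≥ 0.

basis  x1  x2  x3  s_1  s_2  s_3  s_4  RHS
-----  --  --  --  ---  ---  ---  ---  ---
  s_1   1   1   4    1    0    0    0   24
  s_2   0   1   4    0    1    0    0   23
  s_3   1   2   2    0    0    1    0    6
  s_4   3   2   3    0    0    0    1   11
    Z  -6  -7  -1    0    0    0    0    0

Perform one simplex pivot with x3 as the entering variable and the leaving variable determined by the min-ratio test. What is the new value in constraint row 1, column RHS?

12

Ratio test on column x3 — row 1: 24/4 = 6; row 2: 23/4 = 23/4; row 3: 6/2 = 3; row 4: 11/3 = 11/3. Minimum is 3 at row 3 (s_3 leaves); pivot element 2.
Divide row 3 by 2; eliminate column x3 from the other rows.
Row 1 update in column RHS: 24 − 4·3 = 12.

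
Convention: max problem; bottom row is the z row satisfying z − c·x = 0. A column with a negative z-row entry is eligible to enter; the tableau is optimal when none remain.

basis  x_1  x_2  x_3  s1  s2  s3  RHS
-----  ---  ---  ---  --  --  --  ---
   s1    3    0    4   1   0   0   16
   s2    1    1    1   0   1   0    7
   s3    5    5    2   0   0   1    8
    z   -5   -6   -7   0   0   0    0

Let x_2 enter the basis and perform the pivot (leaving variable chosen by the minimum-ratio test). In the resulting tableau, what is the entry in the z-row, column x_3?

Ratio test on column x_2 — row 1: entry 0 ≤ 0; row 2: 7/1 = 7; row 3: 8/5 = 8/5. Minimum is 8/5 at row 3 (s3 leaves); pivot element 5.
Divide row 3 by 5; eliminate column x_2 from the other rows.
z-row update in column x_3: -7 − (-6)·(2/5) = -23/5.

-23/5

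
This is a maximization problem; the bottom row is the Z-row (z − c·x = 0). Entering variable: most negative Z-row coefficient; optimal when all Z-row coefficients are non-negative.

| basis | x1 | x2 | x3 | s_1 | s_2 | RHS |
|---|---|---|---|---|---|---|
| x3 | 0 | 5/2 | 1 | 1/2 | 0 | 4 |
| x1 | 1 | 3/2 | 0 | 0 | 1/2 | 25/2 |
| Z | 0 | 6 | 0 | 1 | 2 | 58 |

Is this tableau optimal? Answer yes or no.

Every Z-row coefficient is ≥ 0, so the tableau is optimal.

yes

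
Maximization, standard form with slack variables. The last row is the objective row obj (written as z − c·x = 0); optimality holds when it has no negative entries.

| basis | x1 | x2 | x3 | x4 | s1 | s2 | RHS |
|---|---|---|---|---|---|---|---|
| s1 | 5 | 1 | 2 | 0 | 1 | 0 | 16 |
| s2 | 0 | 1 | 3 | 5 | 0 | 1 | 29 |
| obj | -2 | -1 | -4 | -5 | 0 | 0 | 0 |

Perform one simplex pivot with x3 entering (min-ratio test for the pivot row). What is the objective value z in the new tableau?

Ratio test on column x3 — row 1: 16/2 = 8; row 2: 29/3 = 29/3. Minimum is 8 at row 1 (s1 leaves); pivot element 2.
Pivot on row 1; the obj-row RHS becomes 0 − (-4)·8 = 32.

32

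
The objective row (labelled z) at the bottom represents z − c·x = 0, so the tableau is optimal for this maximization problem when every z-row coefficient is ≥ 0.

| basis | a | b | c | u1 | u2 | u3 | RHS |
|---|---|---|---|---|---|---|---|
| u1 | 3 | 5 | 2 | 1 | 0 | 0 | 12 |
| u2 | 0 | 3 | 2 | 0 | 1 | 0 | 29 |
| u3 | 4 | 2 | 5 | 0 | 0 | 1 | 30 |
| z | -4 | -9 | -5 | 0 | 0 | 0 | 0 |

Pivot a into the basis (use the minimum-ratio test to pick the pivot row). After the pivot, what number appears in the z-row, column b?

-7/3

Ratio test on column a — row 1: 12/3 = 4; row 2: entry 0 ≤ 0; row 3: 30/4 = 15/2. Minimum is 4 at row 1 (u1 leaves); pivot element 3.
Divide row 1 by 3; eliminate column a from the other rows.
z-row update in column b: -9 − (-4)·(5/3) = -7/3.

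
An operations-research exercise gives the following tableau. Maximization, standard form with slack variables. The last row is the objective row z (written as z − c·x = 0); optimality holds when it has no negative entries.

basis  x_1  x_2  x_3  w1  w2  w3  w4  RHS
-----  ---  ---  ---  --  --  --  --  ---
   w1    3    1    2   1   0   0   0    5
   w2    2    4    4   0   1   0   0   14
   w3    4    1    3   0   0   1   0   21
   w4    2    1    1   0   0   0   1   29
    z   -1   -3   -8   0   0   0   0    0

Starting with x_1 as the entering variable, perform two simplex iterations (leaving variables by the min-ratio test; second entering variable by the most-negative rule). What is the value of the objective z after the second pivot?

20

Ratio test on column x_1 — row 1: 5/3 = 5/3; row 2: 14/2 = 7; row 3: 21/4 = 21/4; row 4: 29/2 = 29/2. Minimum is 5/3 at row 1 (w1 leaves); pivot element 3.
Pivot on row 1; the z-row RHS becomes 0 − (-1)·(5/3) = 5/3.
Next entering variable (most negative z-row entry -22/3): x_3.
Ratio test on column x_3 — row 1: (5/3)/(2/3) = 5/2; row 2: (32/3)/(8/3) = 4; row 3: (43/3)/(1/3) = 43; row 4: entry -1/3 ≤ 0. Minimum is 5/2 at row 1 (x_1 leaves); pivot element 2/3.
After the second pivot the z-row RHS is 5/3 − (-22/3)·(5/2) = 20.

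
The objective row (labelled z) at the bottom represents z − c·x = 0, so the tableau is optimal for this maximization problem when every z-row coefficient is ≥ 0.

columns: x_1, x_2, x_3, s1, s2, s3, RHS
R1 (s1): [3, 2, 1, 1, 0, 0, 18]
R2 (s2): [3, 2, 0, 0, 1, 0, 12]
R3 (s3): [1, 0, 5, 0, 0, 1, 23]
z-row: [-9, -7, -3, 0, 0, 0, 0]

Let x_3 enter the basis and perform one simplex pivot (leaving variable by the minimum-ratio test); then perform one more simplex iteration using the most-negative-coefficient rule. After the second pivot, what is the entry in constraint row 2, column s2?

1/3

Ratio test on column x_3 — row 1: 18/1 = 18; row 2: entry 0 ≤ 0; row 3: 23/5 = 23/5. Minimum is 23/5 at row 3 (s3 leaves); pivot element 5.
Divide row 3 by 5; eliminate column x_3 from the other rows.
Second iteration: most negative z-row entry is -42/5 in column x_1, so x_1 enters.
Ratio test on column x_1 — row 1: (67/5)/(14/5) = 67/14; row 2: 12/3 = 4; row 3: (23/5)/(1/5) = 23. Minimum is 4 at row 2 (s2 leaves); pivot element 3.
Divide row 2 by 3; eliminate column x_1 from the other rows.
After both pivots, the entry at constraint row 2, column s2 is 1/3.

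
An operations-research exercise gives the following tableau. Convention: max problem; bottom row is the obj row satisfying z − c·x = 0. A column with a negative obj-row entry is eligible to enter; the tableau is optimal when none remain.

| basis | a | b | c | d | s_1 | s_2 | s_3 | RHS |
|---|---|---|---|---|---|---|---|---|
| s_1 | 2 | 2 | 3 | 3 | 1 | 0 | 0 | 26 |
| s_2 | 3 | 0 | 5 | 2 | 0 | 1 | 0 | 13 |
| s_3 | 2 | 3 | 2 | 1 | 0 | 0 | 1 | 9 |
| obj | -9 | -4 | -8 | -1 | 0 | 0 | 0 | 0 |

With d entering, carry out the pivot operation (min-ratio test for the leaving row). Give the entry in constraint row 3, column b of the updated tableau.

Ratio test on column d — row 1: 26/3 = 26/3; row 2: 13/2 = 13/2; row 3: 9/1 = 9. Minimum is 13/2 at row 2 (s_2 leaves); pivot element 2.
Divide row 2 by 2; eliminate column d from the other rows.
Row 3 update in column b: 3 − 1·0 = 3.

3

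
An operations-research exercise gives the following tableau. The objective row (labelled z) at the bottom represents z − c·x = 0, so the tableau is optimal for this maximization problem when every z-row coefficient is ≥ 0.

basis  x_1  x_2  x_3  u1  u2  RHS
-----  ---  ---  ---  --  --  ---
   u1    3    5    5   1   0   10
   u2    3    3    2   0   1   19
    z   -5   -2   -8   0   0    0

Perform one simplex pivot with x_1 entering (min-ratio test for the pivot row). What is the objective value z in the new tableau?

Ratio test on column x_1 — row 1: 10/3 = 10/3; row 2: 19/3 = 19/3. Minimum is 10/3 at row 1 (u1 leaves); pivot element 3.
Pivot on row 1; the z-row RHS becomes 0 − (-5)·(10/3) = 50/3.

50/3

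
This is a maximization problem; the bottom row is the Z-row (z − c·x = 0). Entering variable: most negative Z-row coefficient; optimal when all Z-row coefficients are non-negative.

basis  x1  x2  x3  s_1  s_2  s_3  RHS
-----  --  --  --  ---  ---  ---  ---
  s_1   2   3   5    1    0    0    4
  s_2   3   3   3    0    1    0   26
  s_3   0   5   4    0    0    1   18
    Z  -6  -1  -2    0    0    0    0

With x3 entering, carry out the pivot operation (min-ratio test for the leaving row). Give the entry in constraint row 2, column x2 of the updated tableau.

Ratio test on column x3 — row 1: 4/5 = 4/5; row 2: 26/3 = 26/3; row 3: 18/4 = 9/2. Minimum is 4/5 at row 1 (s_1 leaves); pivot element 5.
Divide row 1 by 5; eliminate column x3 from the other rows.
Row 2 update in column x2: 3 − 3·(3/5) = 6/5.

6/5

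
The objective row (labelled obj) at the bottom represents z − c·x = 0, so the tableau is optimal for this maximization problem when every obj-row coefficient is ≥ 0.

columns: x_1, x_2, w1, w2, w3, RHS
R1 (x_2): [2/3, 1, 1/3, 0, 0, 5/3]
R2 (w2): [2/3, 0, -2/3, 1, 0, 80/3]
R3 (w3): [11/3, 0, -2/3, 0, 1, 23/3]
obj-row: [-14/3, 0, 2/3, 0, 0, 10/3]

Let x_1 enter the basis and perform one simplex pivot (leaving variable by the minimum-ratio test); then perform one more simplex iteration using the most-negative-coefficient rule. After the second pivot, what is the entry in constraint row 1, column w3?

Ratio test on column x_1 — row 1: (5/3)/(2/3) = 5/2; row 2: (80/3)/(2/3) = 40; row 3: (23/3)/(11/3) = 23/11. Minimum is 23/11 at row 3 (w3 leaves); pivot element 11/3.
Divide row 3 by 11/3; eliminate column x_1 from the other rows.
Second iteration: most negative obj-row entry is -2/11 in column w1, so w1 enters.
Ratio test on column w1 — row 1: (3/11)/(5/11) = 3/5; row 2: entry -6/11 ≤ 0; row 3: entry -2/11 ≤ 0. Minimum is 3/5 at row 1 (x_2 leaves); pivot element 5/11.
Divide row 1 by 5/11; eliminate column w1 from the other rows.
After both pivots, the entry at constraint row 1, column w3 is -2/5.

-2/5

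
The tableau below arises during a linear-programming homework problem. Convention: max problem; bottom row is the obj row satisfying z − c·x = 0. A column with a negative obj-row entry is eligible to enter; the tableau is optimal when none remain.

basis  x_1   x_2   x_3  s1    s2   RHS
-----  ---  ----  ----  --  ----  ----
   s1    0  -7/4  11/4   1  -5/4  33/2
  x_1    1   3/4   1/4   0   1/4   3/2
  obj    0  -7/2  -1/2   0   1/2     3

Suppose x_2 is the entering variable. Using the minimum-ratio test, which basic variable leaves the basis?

x_1

Column x_2 entries and ratios — s1: -7/4 ≤ 0, skip; x_1: (3/2)/(3/4) = 2.
Smallest ratio is 2 in the row of x_1, so x_1 leaves.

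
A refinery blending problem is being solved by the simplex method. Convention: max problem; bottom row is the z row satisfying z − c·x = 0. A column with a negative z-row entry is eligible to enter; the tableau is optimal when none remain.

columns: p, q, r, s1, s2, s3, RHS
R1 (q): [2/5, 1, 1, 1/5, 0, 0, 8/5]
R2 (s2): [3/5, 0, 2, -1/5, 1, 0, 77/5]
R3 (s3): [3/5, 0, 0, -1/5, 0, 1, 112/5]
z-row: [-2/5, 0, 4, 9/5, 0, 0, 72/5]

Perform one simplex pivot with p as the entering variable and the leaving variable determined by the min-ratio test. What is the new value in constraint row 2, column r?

1/2

Ratio test on column p — row 1: (8/5)/(2/5) = 4; row 2: (77/5)/(3/5) = 77/3; row 3: (112/5)/(3/5) = 112/3. Minimum is 4 at row 1 (q leaves); pivot element 2/5.
Divide row 1 by 2/5; eliminate column p from the other rows.
Row 2 update in column r: 2 − (3/5)·(5/2) = 1/2.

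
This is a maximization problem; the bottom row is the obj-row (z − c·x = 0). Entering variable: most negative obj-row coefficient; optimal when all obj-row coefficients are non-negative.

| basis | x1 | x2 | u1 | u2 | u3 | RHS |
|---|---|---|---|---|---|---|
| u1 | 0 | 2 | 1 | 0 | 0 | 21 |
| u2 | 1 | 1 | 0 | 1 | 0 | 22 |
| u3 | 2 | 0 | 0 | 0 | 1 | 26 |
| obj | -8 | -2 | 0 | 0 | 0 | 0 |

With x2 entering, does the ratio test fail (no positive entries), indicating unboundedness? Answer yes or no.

no

Column x2 has positive entries in row(s) 1, 2, so the ratio test bounds it — not unbounded.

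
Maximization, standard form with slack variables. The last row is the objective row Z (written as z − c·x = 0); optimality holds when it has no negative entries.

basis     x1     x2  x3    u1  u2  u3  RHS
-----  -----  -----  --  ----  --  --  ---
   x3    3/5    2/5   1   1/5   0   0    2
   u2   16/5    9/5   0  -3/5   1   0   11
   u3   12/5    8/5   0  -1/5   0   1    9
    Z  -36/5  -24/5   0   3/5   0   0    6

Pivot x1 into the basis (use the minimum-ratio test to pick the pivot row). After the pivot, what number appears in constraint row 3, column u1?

-1

Ratio test on column x1 — row 1: 2/(3/5) = 10/3; row 2: 11/(16/5) = 55/16; row 3: 9/(12/5) = 15/4. Minimum is 10/3 at row 1 (x3 leaves); pivot element 3/5.
Divide row 1 by 3/5; eliminate column x1 from the other rows.
Row 3 update in column u1: -1/5 − (12/5)·(1/3) = -1.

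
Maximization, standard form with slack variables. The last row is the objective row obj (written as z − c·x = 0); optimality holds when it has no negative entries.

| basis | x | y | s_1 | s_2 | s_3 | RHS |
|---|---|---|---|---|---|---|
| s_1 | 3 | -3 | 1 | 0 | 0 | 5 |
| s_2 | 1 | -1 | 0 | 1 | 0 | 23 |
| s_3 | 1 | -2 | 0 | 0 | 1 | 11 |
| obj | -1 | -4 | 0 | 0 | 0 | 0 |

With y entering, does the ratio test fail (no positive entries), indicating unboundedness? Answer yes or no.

Every constraint-row entry in column y is ≤ 0, so increasing y is unbounded.

yes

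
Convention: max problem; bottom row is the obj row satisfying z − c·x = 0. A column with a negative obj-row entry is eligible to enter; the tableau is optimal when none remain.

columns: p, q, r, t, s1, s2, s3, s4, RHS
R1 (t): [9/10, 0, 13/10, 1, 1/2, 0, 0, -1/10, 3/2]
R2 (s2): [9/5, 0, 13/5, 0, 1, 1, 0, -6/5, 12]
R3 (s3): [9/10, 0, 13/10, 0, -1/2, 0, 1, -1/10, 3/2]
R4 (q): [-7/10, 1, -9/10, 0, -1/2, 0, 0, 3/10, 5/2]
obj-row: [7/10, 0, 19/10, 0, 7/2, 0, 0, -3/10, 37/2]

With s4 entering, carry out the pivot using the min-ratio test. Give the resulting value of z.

Ratio test on column s4 — row 1: entry -1/10 ≤ 0; row 2: entry -6/5 ≤ 0; row 3: entry -1/10 ≤ 0; row 4: (5/2)/(3/10) = 25/3. Minimum is 25/3 at row 4 (q leaves); pivot element 3/10.
Pivot on row 4; the obj-row RHS becomes 37/2 − (-3/10)·(25/3) = 21.

21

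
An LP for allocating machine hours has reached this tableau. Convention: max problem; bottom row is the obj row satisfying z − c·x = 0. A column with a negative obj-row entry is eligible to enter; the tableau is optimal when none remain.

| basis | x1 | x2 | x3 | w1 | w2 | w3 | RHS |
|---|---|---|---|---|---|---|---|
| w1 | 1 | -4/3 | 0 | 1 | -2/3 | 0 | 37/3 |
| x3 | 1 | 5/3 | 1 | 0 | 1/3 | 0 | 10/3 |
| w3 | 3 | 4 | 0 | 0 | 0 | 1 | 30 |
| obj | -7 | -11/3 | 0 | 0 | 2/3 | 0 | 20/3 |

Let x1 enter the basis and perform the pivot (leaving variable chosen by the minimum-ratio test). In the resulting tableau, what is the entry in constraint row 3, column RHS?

20

Ratio test on column x1 — row 1: (37/3)/1 = 37/3; row 2: (10/3)/1 = 10/3; row 3: 30/3 = 10. Minimum is 10/3 at row 2 (x3 leaves); pivot element 1.
Divide row 2 by 1; eliminate column x1 from the other rows.
Row 3 update in column RHS: 30 − 3·(10/3) = 20.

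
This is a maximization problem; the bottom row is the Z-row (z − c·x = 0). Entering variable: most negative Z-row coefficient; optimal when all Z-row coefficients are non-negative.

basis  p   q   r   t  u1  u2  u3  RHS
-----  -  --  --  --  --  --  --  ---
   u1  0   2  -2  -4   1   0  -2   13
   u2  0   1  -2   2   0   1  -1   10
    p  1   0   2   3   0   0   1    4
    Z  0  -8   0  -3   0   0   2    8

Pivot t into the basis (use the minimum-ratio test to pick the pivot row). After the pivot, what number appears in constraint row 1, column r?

2/3

Ratio test on column t — row 1: entry -4 ≤ 0; row 2: 10/2 = 5; row 3: 4/3 = 4/3. Minimum is 4/3 at row 3 (p leaves); pivot element 3.
Divide row 3 by 3; eliminate column t from the other rows.
Row 1 update in column r: -2 − (-4)·(2/3) = 2/3.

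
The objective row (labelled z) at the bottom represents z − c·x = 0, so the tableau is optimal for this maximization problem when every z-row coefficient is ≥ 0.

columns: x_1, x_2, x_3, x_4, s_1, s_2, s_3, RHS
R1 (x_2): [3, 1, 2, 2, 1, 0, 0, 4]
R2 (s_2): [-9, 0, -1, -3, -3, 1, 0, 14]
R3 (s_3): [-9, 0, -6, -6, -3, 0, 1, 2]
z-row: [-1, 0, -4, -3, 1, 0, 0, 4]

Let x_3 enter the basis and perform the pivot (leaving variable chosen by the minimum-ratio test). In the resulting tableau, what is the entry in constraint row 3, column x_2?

Ratio test on column x_3 — row 1: 4/2 = 2; row 2: entry -1 ≤ 0; row 3: entry -6 ≤ 0. Minimum is 2 at row 1 (x_2 leaves); pivot element 2.
Divide row 1 by 2; eliminate column x_3 from the other rows.
Row 3 update in column x_2: 0 − (-6)·(1/2) = 3.

3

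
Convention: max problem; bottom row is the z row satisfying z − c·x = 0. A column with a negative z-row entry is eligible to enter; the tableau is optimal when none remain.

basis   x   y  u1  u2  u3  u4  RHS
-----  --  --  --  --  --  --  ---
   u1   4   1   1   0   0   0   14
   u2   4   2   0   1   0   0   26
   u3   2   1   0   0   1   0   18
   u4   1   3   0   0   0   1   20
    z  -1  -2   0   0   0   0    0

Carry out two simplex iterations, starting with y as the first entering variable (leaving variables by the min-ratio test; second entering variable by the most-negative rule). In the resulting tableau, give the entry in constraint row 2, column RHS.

Ratio test on column y — row 1: 14/1 = 14; row 2: 26/2 = 13; row 3: 18/1 = 18; row 4: 20/3 = 20/3. Minimum is 20/3 at row 4 (u4 leaves); pivot element 3.
Divide row 4 by 3; eliminate column y from the other rows.
Second iteration: most negative z-row entry is -1/3 in column x, so x enters.
Ratio test on column x — row 1: (22/3)/(11/3) = 2; row 2: (38/3)/(10/3) = 19/5; row 3: (34/3)/(5/3) = 34/5; row 4: (20/3)/(1/3) = 20. Minimum is 2 at row 1 (u1 leaves); pivot element 11/3.
Divide row 1 by 11/3; eliminate column x from the other rows.
After both pivots, the entry at constraint row 2, column RHS is 6.

6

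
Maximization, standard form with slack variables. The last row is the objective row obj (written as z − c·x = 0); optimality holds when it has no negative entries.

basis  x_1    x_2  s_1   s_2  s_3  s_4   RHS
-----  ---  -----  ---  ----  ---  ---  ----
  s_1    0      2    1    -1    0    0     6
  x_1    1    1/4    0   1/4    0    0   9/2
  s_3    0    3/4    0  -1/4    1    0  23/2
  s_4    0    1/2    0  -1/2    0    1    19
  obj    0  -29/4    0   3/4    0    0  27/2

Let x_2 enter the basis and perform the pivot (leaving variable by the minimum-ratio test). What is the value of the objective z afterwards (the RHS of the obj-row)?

141/4

Ratio test on column x_2 — row 1: 6/2 = 3; row 2: (9/2)/(1/4) = 18; row 3: (23/2)/(3/4) = 46/3; row 4: 19/(1/2) = 38. Minimum is 3 at row 1 (s_1 leaves); pivot element 2.
Pivot on row 1; the obj-row RHS becomes 27/2 − (-29/4)·3 = 141/4.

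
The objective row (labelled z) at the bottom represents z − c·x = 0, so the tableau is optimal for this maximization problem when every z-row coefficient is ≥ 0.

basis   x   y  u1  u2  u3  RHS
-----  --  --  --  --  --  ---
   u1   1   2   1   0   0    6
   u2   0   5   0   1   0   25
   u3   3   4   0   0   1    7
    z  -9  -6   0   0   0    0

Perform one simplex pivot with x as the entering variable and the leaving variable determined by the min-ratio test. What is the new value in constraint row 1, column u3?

-1/3

Ratio test on column x — row 1: 6/1 = 6; row 2: entry 0 ≤ 0; row 3: 7/3 = 7/3. Minimum is 7/3 at row 3 (u3 leaves); pivot element 3.
Divide row 3 by 3; eliminate column x from the other rows.
Row 1 update in column u3: 0 − 1·(1/3) = -1/3.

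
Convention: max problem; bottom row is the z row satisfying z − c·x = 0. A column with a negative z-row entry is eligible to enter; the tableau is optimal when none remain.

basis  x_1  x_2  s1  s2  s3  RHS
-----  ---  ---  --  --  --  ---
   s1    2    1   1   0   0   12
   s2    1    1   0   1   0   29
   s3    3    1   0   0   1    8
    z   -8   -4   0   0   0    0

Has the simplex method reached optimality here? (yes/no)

no

The z-row has a negative entry -8 in column x_1, so it is not optimal.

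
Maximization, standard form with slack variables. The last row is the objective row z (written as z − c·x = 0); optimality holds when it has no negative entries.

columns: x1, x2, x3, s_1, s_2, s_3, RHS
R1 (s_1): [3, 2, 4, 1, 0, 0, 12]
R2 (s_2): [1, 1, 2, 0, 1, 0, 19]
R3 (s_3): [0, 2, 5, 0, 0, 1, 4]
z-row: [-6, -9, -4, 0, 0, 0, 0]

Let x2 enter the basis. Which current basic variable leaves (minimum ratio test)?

Column x2 entries and ratios — s_1: 12/2 = 6; s_2: 19/1 = 19; s_3: 4/2 = 2.
Smallest ratio is 2 in the row of s_3, so s_3 leaves.

s_3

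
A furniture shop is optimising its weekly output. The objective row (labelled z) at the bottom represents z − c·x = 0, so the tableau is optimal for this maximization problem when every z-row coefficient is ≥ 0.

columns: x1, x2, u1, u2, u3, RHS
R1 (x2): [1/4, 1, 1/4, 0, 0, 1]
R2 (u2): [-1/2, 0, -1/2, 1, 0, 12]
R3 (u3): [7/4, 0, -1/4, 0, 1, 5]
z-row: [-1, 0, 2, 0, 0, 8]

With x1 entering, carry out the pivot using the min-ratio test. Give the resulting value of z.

76/7

Ratio test on column x1 — row 1: 1/(1/4) = 4; row 2: entry -1/2 ≤ 0; row 3: 5/(7/4) = 20/7. Minimum is 20/7 at row 3 (u3 leaves); pivot element 7/4.
Pivot on row 3; the z-row RHS becomes 8 − (-1)·(20/7) = 76/7.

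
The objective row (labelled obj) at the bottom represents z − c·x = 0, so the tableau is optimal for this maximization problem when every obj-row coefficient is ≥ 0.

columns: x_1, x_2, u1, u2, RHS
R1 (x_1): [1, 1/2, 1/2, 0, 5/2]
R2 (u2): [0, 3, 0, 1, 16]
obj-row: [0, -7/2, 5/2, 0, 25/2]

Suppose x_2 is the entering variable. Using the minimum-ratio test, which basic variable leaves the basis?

Column x_2 entries and ratios — x_1: (5/2)/(1/2) = 5; u2: 16/3 = 16/3.
Smallest ratio is 5 in the row of x_1, so x_1 leaves.

x_1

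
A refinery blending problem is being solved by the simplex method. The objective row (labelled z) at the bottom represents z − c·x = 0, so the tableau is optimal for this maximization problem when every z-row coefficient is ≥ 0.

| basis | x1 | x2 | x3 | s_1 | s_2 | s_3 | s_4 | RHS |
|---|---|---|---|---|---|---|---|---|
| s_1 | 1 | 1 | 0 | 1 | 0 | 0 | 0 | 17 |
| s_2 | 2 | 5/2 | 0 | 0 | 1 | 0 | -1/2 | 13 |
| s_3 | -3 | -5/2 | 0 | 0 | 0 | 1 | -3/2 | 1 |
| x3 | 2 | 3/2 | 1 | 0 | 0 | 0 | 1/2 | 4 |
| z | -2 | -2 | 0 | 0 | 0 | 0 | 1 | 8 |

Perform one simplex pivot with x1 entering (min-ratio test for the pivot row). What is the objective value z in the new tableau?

12

Ratio test on column x1 — row 1: 17/1 = 17; row 2: 13/2 = 13/2; row 3: entry -3 ≤ 0; row 4: 4/2 = 2. Minimum is 2 at row 4 (x3 leaves); pivot element 2.
Pivot on row 4; the z-row RHS becomes 8 − (-2)·2 = 12.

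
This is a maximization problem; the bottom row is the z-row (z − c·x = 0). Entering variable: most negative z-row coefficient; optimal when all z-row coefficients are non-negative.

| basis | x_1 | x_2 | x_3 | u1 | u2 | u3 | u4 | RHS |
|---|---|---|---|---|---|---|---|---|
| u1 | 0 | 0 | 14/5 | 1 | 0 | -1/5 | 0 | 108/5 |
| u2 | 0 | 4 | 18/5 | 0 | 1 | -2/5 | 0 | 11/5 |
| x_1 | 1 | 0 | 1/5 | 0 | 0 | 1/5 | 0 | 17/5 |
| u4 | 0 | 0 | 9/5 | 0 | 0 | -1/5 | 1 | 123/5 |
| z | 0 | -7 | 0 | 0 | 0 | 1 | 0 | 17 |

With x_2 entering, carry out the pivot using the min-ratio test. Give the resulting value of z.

417/20

Ratio test on column x_2 — row 1: entry 0 ≤ 0; row 2: (11/5)/4 = 11/20; row 3: entry 0 ≤ 0; row 4: entry 0 ≤ 0. Minimum is 11/20 at row 2 (u2 leaves); pivot element 4.
Pivot on row 2; the z-row RHS becomes 17 − (-7)·(11/20) = 417/20.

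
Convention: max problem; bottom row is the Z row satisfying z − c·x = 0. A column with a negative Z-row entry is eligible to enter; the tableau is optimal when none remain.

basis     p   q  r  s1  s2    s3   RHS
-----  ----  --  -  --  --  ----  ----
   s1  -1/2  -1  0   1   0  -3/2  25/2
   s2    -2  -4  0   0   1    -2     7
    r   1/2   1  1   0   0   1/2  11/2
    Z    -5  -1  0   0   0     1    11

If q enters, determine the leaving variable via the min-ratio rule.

r

Column q entries and ratios — s1: -1 ≤ 0, skip; s2: -4 ≤ 0, skip; r: (11/2)/1 = 11/2.
Smallest ratio is 11/2 in the row of r, so r leaves.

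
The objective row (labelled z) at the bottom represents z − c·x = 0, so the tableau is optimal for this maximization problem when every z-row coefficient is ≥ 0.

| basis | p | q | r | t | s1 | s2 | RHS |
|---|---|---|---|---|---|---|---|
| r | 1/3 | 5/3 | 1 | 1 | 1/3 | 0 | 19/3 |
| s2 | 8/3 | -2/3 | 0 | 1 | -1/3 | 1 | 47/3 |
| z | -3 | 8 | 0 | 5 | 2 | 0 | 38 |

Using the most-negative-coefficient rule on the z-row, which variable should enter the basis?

p

Negative z-row entries: p: -3.
The most negative is -3 in column p, so p enters.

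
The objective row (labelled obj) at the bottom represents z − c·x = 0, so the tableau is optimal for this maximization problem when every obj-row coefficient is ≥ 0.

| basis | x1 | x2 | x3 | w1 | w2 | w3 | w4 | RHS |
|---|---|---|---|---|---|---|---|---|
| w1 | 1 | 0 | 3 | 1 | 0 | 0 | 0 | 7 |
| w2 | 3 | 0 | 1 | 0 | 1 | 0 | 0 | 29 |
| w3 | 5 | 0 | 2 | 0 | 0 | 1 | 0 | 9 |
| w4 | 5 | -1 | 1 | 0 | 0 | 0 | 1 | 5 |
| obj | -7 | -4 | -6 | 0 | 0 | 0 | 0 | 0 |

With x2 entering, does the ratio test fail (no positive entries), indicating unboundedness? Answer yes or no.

yes

Every constraint-row entry in column x2 is ≤ 0, so increasing x2 is unbounded.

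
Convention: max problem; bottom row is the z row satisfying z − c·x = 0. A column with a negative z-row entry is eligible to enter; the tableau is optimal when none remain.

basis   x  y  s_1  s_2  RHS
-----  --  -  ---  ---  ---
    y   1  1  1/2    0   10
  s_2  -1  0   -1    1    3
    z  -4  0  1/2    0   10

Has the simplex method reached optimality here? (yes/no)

The z-row has a negative entry -4 in column x, so it is not optimal.

no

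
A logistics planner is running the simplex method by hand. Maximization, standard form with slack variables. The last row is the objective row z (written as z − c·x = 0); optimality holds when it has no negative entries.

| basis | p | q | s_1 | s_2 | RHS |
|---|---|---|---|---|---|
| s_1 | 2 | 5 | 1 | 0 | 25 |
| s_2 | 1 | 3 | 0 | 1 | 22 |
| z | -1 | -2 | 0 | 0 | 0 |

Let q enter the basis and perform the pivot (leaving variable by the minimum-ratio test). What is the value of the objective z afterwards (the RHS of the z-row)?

Ratio test on column q — row 1: 25/5 = 5; row 2: 22/3 = 22/3. Minimum is 5 at row 1 (s_1 leaves); pivot element 5.
Pivot on row 1; the z-row RHS becomes 0 − (-2)·5 = 10.

10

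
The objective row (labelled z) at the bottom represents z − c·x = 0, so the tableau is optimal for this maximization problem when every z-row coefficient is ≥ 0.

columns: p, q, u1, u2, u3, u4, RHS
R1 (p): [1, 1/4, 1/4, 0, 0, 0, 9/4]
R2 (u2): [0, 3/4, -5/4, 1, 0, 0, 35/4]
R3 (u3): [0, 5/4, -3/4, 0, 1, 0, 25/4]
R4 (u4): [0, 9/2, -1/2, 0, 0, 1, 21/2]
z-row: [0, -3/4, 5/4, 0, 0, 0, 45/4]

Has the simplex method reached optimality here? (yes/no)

no

The z-row has a negative entry -3/4 in column q, so it is not optimal.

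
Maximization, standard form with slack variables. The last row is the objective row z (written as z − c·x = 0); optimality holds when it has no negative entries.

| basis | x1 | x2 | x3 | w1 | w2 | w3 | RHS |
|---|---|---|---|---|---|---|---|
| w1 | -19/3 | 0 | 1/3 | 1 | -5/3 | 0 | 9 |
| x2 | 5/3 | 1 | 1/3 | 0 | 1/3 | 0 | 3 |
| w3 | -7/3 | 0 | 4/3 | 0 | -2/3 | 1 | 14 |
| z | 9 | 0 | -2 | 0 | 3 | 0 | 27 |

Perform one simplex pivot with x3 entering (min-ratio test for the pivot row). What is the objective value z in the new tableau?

Ratio test on column x3 — row 1: 9/(1/3) = 27; row 2: 3/(1/3) = 9; row 3: 14/(4/3) = 21/2. Minimum is 9 at row 2 (x2 leaves); pivot element 1/3.
Pivot on row 2; the z-row RHS becomes 27 − (-2)·9 = 45.

45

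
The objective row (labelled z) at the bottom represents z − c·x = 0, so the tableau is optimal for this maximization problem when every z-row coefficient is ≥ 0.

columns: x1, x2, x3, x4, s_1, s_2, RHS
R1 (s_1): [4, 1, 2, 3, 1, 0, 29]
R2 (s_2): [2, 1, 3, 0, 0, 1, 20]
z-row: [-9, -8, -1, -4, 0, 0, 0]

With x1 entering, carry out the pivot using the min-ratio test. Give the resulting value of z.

261/4

Ratio test on column x1 — row 1: 29/4 = 29/4; row 2: 20/2 = 10. Minimum is 29/4 at row 1 (s_1 leaves); pivot element 4.
Pivot on row 1; the z-row RHS becomes 0 − (-9)·(29/4) = 261/4.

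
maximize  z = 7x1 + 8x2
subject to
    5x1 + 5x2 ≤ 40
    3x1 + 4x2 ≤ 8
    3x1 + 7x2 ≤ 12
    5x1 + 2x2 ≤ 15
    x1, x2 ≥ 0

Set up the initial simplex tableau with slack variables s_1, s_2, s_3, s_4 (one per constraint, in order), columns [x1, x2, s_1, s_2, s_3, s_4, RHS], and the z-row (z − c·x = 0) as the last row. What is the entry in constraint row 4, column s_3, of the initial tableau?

0

Slack s_3 belongs to constraint 3; its column is the unit vector e_3, so the entry in row 4 is 0.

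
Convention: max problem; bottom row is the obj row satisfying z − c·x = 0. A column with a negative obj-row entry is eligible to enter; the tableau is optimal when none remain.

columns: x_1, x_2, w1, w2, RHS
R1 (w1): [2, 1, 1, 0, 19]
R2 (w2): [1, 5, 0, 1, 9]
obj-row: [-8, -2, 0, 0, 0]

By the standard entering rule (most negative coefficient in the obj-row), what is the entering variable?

Negative obj-row entries: x_1: -8, x_2: -2.
The most negative is -8 in column x_1, so x_1 enters.

x_1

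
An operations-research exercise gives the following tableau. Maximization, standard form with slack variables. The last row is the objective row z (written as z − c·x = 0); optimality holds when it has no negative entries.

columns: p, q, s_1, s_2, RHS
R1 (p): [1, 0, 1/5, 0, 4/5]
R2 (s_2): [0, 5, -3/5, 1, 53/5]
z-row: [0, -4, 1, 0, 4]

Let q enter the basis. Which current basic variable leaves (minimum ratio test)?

s_2

Column q entries and ratios — p: 0 ≤ 0, skip; s_2: (53/5)/5 = 53/25.
Smallest ratio is 53/25 in the row of s_2, so s_2 leaves.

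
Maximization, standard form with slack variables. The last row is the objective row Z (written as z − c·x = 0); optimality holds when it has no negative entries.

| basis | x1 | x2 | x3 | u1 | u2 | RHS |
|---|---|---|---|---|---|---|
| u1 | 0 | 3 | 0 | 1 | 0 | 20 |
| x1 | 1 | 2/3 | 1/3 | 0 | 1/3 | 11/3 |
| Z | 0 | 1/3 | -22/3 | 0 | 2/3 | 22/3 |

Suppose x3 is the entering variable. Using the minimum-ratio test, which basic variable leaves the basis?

x1

Column x3 entries and ratios — u1: 0 ≤ 0, skip; x1: (11/3)/(1/3) = 11.
Smallest ratio is 11 in the row of x1, so x1 leaves.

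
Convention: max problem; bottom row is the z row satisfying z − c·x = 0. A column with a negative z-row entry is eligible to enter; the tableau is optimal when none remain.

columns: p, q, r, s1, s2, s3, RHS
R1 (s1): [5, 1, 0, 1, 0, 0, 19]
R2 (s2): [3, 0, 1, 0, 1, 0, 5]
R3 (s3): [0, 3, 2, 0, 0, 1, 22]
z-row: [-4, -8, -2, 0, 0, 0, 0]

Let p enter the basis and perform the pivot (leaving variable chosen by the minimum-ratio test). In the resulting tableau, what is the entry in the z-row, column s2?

4/3

Ratio test on column p — row 1: 19/5 = 19/5; row 2: 5/3 = 5/3; row 3: entry 0 ≤ 0. Minimum is 5/3 at row 2 (s2 leaves); pivot element 3.
Divide row 2 by 3; eliminate column p from the other rows.
z-row update in column s2: 0 − (-4)·(1/3) = 4/3.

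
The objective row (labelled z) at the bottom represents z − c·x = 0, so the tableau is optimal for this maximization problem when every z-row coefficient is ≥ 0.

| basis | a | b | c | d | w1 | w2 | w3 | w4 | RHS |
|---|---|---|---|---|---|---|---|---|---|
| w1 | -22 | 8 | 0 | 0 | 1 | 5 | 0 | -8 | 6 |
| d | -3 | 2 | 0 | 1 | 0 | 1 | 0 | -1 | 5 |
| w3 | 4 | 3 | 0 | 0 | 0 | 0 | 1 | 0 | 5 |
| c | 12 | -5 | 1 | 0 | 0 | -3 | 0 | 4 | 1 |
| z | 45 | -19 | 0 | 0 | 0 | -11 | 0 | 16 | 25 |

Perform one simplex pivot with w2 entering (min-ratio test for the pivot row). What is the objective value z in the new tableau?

191/5

Ratio test on column w2 — row 1: 6/5 = 6/5; row 2: 5/1 = 5; row 3: entry 0 ≤ 0; row 4: entry -3 ≤ 0. Minimum is 6/5 at row 1 (w1 leaves); pivot element 5.
Pivot on row 1; the z-row RHS becomes 25 − (-11)·(6/5) = 191/5.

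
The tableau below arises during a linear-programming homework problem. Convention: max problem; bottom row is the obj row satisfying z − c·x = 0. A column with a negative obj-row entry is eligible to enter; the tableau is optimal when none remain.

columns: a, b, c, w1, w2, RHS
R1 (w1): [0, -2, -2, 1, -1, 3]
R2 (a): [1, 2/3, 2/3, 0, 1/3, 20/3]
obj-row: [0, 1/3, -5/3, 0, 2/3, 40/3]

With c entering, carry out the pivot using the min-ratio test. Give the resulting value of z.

Ratio test on column c — row 1: entry -2 ≤ 0; row 2: (20/3)/(2/3) = 10. Minimum is 10 at row 2 (a leaves); pivot element 2/3.
Pivot on row 2; the obj-row RHS becomes 40/3 − (-5/3)·10 = 30.

30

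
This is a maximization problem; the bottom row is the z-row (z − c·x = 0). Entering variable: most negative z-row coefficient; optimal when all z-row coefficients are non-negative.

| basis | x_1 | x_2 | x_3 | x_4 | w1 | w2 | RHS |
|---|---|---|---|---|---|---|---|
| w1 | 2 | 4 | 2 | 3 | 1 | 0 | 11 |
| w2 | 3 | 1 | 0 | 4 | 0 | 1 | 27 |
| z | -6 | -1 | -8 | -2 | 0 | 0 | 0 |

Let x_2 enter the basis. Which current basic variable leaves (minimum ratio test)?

Column x_2 entries and ratios — w1: 11/4 = 11/4; w2: 27/1 = 27.
Smallest ratio is 11/4 in the row of w1, so w1 leaves.

w1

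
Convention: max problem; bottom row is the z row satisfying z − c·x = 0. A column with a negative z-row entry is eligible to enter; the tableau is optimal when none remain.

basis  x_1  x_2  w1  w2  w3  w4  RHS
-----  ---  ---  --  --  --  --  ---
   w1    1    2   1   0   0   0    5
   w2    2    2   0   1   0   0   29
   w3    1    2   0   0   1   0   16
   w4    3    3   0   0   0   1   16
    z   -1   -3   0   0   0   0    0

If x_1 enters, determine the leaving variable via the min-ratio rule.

Column x_1 entries and ratios — w1: 5/1 = 5; w2: 29/2 = 29/2; w3: 16/1 = 16; w4: 16/3 = 16/3.
Smallest ratio is 5 in the row of w1, so w1 leaves.

w1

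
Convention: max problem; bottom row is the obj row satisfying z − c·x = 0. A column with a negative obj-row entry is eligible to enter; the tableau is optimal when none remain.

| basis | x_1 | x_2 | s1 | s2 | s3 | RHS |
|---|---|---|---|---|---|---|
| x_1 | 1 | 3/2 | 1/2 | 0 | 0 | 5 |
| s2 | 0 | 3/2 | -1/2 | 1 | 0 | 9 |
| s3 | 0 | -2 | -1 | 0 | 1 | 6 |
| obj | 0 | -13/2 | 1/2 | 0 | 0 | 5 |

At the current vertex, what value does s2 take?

s2 is basic (row 2); its value is the RHS of that row, 9.

9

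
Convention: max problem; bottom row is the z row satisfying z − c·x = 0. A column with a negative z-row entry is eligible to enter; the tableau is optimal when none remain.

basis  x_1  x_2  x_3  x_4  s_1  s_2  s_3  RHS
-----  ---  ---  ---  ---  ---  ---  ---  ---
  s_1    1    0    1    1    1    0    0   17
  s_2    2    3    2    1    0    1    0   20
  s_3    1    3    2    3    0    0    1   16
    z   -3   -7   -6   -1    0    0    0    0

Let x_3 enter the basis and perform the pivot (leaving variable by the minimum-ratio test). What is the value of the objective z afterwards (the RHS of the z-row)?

48

Ratio test on column x_3 — row 1: 17/1 = 17; row 2: 20/2 = 10; row 3: 16/2 = 8. Minimum is 8 at row 3 (s_3 leaves); pivot element 2.
Pivot on row 3; the z-row RHS becomes 0 − (-6)·8 = 48.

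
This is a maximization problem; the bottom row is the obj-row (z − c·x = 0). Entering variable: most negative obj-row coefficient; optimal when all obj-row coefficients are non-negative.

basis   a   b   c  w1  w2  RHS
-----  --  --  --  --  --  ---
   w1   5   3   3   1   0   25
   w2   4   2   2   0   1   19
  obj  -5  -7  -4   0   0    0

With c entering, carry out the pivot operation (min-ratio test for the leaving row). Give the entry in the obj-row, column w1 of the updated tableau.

Ratio test on column c — row 1: 25/3 = 25/3; row 2: 19/2 = 19/2. Minimum is 25/3 at row 1 (w1 leaves); pivot element 3.
Divide row 1 by 3; eliminate column c from the other rows.
obj-row update in column w1: 0 − (-4)·(1/3) = 4/3.

4/3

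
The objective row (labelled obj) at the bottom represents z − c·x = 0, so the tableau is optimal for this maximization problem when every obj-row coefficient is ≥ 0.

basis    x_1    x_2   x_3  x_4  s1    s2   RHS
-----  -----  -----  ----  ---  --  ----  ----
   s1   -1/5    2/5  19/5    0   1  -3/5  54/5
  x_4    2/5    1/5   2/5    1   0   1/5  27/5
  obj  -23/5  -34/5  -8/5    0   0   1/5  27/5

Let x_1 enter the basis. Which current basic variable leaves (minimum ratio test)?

Column x_1 entries and ratios — s1: -1/5 ≤ 0, skip; x_4: (27/5)/(2/5) = 27/2.
Smallest ratio is 27/2 in the row of x_4, so x_4 leaves.

x_4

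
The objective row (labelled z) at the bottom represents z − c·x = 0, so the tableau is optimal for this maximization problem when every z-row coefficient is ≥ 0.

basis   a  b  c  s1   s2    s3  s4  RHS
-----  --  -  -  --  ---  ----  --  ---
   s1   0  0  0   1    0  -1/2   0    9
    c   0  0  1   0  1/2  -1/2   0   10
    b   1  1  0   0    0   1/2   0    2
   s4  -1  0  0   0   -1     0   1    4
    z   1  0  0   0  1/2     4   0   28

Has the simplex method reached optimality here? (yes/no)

yes

Every z-row coefficient is ≥ 0, so the tableau is optimal.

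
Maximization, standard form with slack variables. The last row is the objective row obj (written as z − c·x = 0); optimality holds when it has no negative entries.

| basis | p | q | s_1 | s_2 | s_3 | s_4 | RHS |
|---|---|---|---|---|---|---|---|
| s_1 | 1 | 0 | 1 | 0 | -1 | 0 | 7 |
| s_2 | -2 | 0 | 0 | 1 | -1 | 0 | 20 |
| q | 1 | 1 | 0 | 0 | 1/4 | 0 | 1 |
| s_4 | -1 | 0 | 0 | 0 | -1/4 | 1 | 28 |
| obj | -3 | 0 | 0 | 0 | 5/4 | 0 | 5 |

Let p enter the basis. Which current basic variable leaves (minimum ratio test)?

Column p entries and ratios — s_1: 7/1 = 7; s_2: -2 ≤ 0, skip; q: 1/1 = 1; s_4: -1 ≤ 0, skip.
Smallest ratio is 1 in the row of q, so q leaves.

q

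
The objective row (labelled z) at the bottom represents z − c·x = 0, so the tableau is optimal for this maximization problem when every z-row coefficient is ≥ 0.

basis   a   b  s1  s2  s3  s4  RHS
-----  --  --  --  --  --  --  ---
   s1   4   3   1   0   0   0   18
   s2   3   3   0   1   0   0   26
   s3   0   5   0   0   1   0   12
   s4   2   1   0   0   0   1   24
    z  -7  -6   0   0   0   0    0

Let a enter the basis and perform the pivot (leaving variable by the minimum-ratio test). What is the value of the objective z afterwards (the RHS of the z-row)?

63/2

Ratio test on column a — row 1: 18/4 = 9/2; row 2: 26/3 = 26/3; row 3: entry 0 ≤ 0; row 4: 24/2 = 12. Minimum is 9/2 at row 1 (s1 leaves); pivot element 4.
Pivot on row 1; the z-row RHS becomes 0 − (-7)·(9/2) = 63/2.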